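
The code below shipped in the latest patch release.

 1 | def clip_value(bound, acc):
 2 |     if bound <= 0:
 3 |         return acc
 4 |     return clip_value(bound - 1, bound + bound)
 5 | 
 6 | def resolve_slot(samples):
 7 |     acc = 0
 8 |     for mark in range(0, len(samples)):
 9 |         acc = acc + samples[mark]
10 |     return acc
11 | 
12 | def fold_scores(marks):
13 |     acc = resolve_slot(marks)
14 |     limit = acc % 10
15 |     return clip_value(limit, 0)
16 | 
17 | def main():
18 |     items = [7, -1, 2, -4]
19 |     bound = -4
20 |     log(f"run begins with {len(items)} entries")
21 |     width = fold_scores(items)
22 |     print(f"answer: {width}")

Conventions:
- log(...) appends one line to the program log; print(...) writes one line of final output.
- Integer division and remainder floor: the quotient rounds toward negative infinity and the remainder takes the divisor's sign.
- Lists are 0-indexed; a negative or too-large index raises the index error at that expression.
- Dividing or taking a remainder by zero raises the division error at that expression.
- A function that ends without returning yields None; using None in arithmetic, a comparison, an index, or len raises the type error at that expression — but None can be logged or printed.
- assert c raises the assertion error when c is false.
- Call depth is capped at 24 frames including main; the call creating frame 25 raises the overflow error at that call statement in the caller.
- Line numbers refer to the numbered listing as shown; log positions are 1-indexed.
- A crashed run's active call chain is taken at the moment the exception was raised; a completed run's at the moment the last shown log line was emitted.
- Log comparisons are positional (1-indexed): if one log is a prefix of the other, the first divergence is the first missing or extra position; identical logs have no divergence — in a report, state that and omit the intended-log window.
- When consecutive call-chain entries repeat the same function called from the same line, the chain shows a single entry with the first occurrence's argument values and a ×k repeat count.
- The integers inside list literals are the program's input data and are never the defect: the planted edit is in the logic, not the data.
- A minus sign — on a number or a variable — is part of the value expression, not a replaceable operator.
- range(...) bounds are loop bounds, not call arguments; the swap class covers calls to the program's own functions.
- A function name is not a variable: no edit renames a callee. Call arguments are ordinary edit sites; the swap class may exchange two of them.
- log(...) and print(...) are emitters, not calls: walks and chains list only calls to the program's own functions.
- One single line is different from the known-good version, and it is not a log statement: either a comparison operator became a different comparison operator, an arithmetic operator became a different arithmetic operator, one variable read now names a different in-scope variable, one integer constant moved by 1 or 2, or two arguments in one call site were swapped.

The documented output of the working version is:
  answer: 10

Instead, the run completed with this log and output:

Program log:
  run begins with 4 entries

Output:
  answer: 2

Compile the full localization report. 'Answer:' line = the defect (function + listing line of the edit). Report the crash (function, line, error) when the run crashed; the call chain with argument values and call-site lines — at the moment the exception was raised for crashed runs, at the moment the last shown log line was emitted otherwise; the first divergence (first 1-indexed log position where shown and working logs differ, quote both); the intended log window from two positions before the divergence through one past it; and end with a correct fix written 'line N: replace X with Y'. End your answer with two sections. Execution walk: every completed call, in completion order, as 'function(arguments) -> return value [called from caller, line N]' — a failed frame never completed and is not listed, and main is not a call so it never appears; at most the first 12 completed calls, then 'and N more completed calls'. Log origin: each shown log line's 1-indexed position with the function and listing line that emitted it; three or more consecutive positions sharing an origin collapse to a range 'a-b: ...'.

Answer: the defect is in clip_value at line 4.
Key fact: Log streams are identical — the defect surfaces only in the printed output.
Call chain: main.
First divergence: none; the two logs match at every position.
Execution walk:
  resolve_slot([7, -1, 2, -4]) -> 4  [called from fold_scores, line 13]
  clip_value(0, 2) -> 2  [called from clip_value, line 4]
  clip_value(1, 4) -> 2  [called from clip_value, line 4]
  clip_value(2, 6) -> 2  [called from clip_value, line 4]
  clip_value(3, 8) -> 2  [called from clip_value, line 4]
  clip_value(4, 0) -> 2  [called from fold_scores, line 15]
  fold_scores([7, -1, 2, -4]) -> 2  [called from main, line 21]
Origin of each log line:
  1: emitted by main (line 20)
A correct fix: line 4: replace `bound + bound` with `acc + bound`.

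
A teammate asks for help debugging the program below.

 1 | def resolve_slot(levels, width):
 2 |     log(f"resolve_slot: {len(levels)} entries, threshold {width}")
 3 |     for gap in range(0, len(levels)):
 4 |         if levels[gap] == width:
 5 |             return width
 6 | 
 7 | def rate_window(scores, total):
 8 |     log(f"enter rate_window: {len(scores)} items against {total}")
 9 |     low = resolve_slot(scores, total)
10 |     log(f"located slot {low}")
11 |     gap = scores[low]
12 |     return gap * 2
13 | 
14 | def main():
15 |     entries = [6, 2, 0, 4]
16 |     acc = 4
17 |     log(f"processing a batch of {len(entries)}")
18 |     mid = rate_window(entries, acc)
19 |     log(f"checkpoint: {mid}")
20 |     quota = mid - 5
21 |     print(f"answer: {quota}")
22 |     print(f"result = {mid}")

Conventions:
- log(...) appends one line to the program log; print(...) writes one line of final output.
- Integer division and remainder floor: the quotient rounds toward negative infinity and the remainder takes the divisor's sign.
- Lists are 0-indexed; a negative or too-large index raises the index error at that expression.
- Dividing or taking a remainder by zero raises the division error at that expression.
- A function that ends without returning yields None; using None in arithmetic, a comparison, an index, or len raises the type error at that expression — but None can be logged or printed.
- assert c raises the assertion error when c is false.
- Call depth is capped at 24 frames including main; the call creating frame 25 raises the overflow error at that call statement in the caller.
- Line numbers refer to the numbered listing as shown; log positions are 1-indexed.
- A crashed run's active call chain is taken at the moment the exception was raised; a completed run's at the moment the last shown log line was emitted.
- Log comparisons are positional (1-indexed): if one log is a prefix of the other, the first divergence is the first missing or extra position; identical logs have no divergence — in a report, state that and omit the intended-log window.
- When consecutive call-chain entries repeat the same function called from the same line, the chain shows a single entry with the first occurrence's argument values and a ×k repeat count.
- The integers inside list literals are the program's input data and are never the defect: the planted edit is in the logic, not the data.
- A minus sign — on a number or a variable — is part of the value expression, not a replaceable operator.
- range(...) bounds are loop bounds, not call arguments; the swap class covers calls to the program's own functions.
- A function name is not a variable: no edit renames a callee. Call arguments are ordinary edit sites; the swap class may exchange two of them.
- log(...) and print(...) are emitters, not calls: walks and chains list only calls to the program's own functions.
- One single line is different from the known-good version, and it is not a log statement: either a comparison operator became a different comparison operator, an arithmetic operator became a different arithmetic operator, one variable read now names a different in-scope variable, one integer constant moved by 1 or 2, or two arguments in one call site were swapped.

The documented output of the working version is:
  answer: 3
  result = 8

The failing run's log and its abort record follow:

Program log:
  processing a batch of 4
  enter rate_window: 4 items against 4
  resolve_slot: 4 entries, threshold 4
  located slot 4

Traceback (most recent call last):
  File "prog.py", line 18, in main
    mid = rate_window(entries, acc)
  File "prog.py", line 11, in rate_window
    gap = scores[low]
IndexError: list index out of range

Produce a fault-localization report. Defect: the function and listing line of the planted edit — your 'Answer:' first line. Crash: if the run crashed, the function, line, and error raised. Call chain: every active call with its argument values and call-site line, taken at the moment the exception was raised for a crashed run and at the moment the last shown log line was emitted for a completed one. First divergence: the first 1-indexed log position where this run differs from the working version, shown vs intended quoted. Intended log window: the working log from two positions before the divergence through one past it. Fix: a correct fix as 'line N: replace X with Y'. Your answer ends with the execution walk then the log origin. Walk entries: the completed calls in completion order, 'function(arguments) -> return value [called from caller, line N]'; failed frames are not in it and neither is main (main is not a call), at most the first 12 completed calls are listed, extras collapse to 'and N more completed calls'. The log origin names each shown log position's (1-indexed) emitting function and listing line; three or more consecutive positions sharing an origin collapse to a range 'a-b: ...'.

Answer: the defect is in resolve_slot at line 5.
The tell: The log first diverges at position 4: the faulty run prints 'located slot 4' where the working version prints 'located slot 3'.
Crash: rate_window, line 11, IndexError.
Call chain: main -> rate_window([6, 2, 0, 4], 4) (called at line 18).
First divergence: position 4 — shown 'located slot 4', intended 'located slot 3'.
Intended log window:
  2: enter rate_window: 4 items against 4
  3: resolve_slot: 4 entries, threshold 4
  4: located slot 3
  5: checkpoint: 8
Execution walk:
  resolve_slot([6, 2, 0, 4], 4) -> 4  [called from rate_window, line 9]
Origin of each log line:
  1: emitted by main (line 17)
  2: emitted by rate_window (line 8)
  3: emitted by resolve_slot (line 2)
  4: emitted by rate_window (line 10)
A correct fix: line 5: replace `width` with `gap`.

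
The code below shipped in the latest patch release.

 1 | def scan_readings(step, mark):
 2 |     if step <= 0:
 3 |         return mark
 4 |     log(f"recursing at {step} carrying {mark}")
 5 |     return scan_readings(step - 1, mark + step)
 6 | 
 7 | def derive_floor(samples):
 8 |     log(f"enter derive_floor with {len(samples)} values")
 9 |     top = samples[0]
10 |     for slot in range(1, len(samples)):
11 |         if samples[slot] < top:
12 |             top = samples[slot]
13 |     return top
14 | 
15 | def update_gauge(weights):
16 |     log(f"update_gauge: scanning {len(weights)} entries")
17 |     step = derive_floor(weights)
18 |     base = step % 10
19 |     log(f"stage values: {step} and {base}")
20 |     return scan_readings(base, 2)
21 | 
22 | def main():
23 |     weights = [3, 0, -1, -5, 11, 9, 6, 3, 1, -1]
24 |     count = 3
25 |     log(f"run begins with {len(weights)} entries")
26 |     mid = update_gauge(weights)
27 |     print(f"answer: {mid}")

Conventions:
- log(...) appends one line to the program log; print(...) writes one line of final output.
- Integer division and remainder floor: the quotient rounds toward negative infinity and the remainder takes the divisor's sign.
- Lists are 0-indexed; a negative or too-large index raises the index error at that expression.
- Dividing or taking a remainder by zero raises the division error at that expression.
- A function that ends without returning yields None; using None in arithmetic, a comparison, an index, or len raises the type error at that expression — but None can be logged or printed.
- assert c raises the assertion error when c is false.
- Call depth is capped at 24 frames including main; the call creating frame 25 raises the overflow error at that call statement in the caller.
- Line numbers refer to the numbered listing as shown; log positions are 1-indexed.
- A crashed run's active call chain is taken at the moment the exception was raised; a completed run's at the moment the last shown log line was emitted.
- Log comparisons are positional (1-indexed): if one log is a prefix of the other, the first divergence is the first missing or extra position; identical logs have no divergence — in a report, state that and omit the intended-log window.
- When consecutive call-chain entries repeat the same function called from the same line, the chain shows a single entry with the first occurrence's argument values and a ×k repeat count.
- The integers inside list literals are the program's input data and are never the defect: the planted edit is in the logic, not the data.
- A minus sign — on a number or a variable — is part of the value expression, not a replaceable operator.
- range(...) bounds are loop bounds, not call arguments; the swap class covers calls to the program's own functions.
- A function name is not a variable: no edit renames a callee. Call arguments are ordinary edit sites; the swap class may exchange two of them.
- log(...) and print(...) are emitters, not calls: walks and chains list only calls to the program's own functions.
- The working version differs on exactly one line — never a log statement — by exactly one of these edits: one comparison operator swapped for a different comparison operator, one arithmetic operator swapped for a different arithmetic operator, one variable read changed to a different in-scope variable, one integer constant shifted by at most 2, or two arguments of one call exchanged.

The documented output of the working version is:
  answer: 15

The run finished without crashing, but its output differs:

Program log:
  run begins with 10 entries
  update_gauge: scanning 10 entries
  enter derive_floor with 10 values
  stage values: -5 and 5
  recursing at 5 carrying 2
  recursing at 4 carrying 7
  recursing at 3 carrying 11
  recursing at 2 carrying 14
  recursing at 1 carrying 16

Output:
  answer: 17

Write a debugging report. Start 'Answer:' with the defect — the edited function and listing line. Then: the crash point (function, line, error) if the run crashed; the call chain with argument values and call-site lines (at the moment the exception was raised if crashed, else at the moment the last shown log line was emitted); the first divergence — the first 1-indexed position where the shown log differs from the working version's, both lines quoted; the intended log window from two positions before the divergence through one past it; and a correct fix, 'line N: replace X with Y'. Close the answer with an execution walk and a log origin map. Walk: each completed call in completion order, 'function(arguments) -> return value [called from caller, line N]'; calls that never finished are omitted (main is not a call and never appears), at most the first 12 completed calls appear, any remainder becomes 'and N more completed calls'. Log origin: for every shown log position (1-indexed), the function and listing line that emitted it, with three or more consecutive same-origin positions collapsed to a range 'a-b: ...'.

Answer: the defect is in update_gauge at line 20.
Key observation: Log line 5 is where behavior first shows: 'recursing at 5 carrying 2' appears instead of 'recursing at 5 carrying 0'.
Call chain: main -> update_gauge([3, 0, -1, -5, 11, 9, 6, 3, 1, -1]) (called at line 26) -> scan_readings(5, 2) (called at line 20) -> scan_readings(4, 7) (called at line 5) ×4.
First divergence: position 5; shown 'recursing at 5 carrying 2' vs intended 'recursing at 5 carrying 0'.
Intended log window:
  3: enter derive_floor with 10 values
  4: stage values: -5 and 5
  5: recursing at 5 carrying 0
  6: recursing at 4 carrying 5
Execution walk:
  derive_floor([3, 0, -1, -5, 11, 9, 6, 3, 1, -1]) -> -5  [called from update_gauge, line 17]
  scan_readings(0, 17) -> 17  [called from scan_readings, line 5]
  scan_readings(1, 16) -> 17  [called from scan_readings, line 5]
  scan_readings(2, 14) -> 17  [called from scan_readings, line 5]
  scan_readings(3, 11) -> 17  [called from scan_readings, line 5]
  scan_readings(4, 7) -> 17  [called from scan_readings, line 5]
  scan_readings(5, 2) -> 17  [called from update_gauge, line 20]
  update_gauge([3, 0, -1, -5, 11, 9, 6, 3, 1, -1]) -> 17  [called from main, line 26]
Log line origins:
  1: from main, line 25
  2: from update_gauge, line 16
  3: from derive_floor, line 8
  4: from update_gauge, line 19
  5-9: from scan_readings, line 4
A correct fix: line 20: replace `2` with `0`.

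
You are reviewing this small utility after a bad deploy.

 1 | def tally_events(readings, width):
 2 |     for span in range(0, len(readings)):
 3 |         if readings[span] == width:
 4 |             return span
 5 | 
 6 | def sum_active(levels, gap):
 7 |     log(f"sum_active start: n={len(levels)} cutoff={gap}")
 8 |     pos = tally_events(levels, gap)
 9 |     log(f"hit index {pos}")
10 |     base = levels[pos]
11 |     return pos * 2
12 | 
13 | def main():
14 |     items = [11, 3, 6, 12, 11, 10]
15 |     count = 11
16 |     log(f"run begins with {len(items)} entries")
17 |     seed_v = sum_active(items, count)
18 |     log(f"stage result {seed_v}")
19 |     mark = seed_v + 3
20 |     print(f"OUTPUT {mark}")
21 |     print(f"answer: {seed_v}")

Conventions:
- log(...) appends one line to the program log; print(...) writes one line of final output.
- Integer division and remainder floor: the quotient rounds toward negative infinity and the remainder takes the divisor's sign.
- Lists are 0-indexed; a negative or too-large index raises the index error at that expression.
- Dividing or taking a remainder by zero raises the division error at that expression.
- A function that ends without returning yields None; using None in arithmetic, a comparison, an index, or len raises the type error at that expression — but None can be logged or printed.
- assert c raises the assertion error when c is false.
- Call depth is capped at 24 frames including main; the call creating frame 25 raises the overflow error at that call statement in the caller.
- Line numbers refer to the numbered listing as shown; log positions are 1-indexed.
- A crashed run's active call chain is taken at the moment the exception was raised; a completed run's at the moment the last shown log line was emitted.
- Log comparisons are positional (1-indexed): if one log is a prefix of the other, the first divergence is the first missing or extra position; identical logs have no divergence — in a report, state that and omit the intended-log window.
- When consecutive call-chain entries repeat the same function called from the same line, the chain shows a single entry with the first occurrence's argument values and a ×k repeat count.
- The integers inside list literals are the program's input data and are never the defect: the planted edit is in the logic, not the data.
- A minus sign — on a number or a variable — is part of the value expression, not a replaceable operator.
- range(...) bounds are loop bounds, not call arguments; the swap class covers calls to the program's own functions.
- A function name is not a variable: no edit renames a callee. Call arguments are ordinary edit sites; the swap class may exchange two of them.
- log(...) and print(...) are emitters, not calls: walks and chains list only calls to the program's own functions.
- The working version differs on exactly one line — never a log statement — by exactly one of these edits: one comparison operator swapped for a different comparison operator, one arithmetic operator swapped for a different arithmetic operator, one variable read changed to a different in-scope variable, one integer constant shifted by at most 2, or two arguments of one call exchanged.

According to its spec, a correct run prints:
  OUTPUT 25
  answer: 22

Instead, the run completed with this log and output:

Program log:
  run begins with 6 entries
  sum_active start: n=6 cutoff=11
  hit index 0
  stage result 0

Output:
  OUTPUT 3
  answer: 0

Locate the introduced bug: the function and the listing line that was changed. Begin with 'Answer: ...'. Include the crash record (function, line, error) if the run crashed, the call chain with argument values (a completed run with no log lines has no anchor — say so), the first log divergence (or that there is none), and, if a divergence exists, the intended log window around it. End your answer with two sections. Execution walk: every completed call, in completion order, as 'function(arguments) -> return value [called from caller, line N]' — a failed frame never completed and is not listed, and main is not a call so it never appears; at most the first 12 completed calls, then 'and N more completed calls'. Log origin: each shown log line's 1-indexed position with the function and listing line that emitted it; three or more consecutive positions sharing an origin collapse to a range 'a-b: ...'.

Answer: the defect is in sum_active at line 11.
The tell: Everything matches until log position 4, which reads 'stage result 0' in place of 'stage result 22'.
Call chain: main.
First divergence: position 4; shown 'stage result 0' vs intended 'stage result 22'.
Intended log window:
  2: sum_active start: n=6 cutoff=11
  3: hit index 0
  4: stage result 22
Execution walk:
  tally_events([11, 3, 6, 12, 11, 10], 11) -> 0  [called from sum_active, line 8]
  sum_active([11, 3, 6, 12, 11, 10], 11) -> 0  [called from main, line 17]
Log line origins:
  1: emitted by main (line 16)
  2: emitted by sum_active (line 7)
  3: emitted by sum_active (line 9)
  4: emitted by main (line 18)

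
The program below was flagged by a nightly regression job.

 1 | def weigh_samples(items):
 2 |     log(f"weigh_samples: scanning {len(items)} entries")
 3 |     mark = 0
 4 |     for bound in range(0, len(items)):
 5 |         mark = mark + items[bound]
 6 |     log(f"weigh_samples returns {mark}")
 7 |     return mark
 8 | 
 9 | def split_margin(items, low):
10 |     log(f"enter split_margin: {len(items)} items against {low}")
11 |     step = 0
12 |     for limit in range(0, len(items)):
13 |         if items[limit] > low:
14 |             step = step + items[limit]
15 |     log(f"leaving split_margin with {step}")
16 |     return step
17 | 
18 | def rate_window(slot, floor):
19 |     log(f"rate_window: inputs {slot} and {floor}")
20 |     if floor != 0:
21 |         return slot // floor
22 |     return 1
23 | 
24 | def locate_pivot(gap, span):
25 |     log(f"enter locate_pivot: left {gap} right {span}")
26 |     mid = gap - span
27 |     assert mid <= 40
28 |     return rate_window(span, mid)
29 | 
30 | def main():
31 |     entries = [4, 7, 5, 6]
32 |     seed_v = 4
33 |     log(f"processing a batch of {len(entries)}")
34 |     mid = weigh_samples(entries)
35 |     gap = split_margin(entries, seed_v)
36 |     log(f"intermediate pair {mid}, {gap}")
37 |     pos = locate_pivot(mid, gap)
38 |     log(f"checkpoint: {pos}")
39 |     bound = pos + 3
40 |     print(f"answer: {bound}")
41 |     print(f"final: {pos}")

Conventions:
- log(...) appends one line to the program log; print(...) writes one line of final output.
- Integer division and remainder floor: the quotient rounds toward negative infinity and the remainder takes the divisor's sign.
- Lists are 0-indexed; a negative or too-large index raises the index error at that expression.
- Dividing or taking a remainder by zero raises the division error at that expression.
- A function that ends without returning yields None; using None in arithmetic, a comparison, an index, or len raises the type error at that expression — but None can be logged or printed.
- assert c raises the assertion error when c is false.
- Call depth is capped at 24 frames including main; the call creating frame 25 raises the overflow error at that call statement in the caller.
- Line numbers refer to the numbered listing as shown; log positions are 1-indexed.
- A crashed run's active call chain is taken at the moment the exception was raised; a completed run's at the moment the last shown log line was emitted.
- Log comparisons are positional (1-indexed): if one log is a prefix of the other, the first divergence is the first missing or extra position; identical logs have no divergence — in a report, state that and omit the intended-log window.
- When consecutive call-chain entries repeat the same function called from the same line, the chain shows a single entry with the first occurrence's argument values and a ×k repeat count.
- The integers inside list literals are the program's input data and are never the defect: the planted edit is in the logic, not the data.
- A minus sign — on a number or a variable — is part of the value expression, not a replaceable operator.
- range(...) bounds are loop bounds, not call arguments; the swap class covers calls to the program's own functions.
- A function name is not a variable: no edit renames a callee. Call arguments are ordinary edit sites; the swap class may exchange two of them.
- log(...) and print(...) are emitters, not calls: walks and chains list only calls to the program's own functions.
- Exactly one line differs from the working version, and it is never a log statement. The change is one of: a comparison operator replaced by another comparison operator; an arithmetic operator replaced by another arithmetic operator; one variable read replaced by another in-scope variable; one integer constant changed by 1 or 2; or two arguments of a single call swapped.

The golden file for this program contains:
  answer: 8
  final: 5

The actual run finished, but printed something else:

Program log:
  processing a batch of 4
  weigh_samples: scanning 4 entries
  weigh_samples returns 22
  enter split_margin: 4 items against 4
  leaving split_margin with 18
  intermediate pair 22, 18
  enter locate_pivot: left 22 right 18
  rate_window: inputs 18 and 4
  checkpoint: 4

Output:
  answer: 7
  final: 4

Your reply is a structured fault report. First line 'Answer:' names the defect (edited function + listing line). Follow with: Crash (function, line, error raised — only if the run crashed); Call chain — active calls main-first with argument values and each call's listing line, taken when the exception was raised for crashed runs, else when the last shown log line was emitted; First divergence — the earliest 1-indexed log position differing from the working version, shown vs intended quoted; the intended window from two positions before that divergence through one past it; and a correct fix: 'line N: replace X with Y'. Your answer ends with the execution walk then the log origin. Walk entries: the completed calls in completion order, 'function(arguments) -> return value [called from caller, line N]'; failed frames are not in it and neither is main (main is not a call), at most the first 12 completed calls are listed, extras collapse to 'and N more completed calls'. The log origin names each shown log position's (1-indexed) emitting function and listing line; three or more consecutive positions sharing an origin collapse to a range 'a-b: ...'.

Answer: the defect is in locate_pivot at line 28.
Key observation: Log line 8 is where behavior first shows: 'rate_window: inputs 18 and 4' appears instead of 'rate_window: inputs 22 and 4'.
Call chain: main.
First divergence: position 8 — shown 'rate_window: inputs 18 and 4', intended 'rate_window: inputs 22 and 4'.
Intended log window:
  6: intermediate pair 22, 18
  7: enter locate_pivot: left 22 right 18
  8: rate_window: inputs 22 and 4
  9: checkpoint: 5
Execution walk:
  weigh_samples([4, 7, 5, 6]) -> 22  [called from main, line 34]
  split_margin([4, 7, 5, 6], 4) -> 18  [called from main, line 35]
  rate_window(18, 4) -> 4  [called from locate_pivot, line 28]
  locate_pivot(22, 18) -> 4  [called from main, line 37]
Log origin:
  1: from main, line 33
  2: from weigh_samples, line 2
  3: from weigh_samples, line 6
  4: from split_margin, line 10
  5: from split_margin, line 15
  6: from main, line 36
  7: from locate_pivot, line 25
  8: from rate_window, line 19
  9: from main, line 38
A correct fix: line 28: replace `span` with `gap`.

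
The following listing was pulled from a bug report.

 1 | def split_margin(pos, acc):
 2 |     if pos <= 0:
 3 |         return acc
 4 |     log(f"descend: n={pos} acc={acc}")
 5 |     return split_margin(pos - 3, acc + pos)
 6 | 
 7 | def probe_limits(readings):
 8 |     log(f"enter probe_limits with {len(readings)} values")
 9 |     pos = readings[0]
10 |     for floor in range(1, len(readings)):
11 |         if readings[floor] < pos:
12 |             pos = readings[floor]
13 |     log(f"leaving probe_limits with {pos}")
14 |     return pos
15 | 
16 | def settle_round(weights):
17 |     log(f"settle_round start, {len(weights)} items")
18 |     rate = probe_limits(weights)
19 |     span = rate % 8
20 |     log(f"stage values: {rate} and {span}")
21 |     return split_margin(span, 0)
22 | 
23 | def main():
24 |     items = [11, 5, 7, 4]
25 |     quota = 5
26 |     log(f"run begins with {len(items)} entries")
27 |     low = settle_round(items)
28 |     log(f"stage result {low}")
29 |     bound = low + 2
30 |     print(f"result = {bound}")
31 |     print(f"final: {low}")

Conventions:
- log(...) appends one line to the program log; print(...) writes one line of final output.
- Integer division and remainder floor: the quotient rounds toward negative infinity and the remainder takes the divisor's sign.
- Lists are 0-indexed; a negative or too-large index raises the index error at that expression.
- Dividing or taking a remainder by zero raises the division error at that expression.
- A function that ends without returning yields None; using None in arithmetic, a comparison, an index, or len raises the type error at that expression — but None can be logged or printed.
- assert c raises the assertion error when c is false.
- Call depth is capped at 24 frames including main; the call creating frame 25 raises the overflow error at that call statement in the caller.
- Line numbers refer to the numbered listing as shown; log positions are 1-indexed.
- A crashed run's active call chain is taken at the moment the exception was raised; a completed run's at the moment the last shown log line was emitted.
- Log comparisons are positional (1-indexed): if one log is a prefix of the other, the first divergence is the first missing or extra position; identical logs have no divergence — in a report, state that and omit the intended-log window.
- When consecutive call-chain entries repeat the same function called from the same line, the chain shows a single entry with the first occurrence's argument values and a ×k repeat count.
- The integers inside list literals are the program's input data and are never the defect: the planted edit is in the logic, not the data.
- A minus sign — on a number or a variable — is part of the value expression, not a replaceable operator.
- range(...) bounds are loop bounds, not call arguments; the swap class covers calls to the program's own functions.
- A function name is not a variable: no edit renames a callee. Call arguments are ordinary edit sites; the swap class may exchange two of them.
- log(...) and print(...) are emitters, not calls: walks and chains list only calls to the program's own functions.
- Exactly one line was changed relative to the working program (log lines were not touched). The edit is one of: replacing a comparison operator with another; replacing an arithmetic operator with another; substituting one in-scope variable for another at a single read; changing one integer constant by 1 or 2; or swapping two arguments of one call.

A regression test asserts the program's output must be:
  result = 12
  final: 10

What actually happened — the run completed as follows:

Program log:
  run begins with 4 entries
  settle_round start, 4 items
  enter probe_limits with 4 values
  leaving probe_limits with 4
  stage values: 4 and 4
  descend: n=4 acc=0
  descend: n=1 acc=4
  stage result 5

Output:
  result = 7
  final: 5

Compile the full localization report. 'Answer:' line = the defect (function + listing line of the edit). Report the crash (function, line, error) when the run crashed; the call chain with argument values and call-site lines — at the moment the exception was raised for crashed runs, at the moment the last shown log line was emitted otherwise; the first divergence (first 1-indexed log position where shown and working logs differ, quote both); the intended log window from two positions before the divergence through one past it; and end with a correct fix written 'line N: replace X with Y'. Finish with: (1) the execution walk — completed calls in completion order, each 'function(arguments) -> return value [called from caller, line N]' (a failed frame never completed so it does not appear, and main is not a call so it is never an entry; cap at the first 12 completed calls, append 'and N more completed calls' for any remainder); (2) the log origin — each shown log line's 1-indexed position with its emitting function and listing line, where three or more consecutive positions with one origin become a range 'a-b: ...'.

Answer: the defect is in split_margin at line 5.
The tell: At log position 7 the runs split — shown 'descend: n=1 acc=4', but the working version logs 'descend: n=3 acc=4'.
Call chain: main.
First divergence: at position 7 the run shows 'descend: n=1 acc=4' where the working version logs 'descend: n=3 acc=4'.
Intended log window:
  5: stage values: 4 and 4
  6: descend: n=4 acc=0
  7: descend: n=3 acc=4
  8: descend: n=2 acc=7
Execution walk:
  probe_limits([11, 5, 7, 4]) -> 4  [called from settle_round, line 18]
  split_margin(-2, 5) -> 5  [called from split_margin, line 5]
  split_margin(1, 4) -> 5  [called from split_margin, line 5]
  split_margin(4, 0) -> 5  [called from settle_round, line 21]
  settle_round([11, 5, 7, 4]) -> 5  [called from main, line 27]
Log origins:
  1 — main, line 26
  2 — settle_round, line 17
  3 — probe_limits, line 8
  4 — probe_limits, line 13
  5 — settle_round, line 20
  6 — split_margin, line 4
  7 — split_margin, line 4
  8 — main, line 28
A correct fix: line 5: replace `3` with `1`.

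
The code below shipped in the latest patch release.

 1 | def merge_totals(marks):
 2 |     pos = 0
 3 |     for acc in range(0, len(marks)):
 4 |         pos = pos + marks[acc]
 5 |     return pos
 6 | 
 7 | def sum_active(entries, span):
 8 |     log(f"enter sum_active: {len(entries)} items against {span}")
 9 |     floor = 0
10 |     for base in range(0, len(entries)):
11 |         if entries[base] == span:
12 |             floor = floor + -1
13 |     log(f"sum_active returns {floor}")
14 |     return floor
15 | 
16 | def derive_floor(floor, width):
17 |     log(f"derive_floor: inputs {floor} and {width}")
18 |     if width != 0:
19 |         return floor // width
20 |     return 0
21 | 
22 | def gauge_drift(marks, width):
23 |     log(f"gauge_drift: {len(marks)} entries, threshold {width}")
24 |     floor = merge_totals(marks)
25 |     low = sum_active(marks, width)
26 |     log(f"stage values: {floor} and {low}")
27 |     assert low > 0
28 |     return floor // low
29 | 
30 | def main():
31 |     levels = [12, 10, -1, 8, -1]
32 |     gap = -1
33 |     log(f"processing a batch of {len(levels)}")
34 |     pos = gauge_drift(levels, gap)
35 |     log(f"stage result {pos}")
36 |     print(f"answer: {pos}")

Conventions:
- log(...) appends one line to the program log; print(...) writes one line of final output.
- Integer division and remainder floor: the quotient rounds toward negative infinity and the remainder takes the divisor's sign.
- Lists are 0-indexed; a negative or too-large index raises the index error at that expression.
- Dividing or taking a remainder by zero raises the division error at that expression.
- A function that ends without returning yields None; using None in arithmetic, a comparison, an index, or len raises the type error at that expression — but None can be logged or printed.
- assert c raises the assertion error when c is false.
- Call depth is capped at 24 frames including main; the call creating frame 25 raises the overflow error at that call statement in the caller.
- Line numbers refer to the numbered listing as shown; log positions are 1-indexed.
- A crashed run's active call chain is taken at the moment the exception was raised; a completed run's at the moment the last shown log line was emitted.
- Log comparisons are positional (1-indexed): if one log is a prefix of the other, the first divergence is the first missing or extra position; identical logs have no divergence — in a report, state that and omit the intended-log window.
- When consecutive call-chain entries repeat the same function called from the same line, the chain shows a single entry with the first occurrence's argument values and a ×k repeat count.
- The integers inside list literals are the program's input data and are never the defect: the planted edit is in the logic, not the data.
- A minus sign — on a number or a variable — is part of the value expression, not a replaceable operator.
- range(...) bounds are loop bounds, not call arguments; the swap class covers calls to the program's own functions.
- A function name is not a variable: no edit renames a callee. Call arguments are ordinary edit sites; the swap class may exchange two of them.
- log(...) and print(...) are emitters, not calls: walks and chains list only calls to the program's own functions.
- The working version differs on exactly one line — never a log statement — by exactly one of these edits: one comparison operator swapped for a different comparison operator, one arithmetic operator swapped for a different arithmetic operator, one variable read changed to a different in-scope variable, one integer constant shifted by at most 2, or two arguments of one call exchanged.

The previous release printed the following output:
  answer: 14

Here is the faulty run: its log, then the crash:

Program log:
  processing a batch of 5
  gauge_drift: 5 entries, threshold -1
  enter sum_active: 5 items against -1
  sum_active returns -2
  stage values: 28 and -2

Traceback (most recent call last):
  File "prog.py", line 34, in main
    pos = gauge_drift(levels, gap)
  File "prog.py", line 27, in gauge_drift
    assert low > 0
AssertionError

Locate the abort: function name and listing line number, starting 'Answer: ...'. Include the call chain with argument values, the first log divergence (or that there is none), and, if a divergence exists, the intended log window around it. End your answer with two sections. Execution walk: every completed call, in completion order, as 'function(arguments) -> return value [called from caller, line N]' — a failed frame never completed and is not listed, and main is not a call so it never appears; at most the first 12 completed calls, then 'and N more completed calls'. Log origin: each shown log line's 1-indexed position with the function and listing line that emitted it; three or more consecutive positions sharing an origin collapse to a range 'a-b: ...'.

Answer: the error was raised in gauge_drift, line 27.
Core observation: Position 4 is the first bad log line: 'sum_active returns -2' should read 'sum_active returns 2'.
Call chain: main -> gauge_drift([12, 10, -1, 8, -1], -1) (called at line 34).
First divergence: position 4 — shown 'sum_active returns -2', intended 'sum_active returns 2'.
Intended log window:
  2: gauge_drift: 5 entries, threshold -1
  3: enter sum_active: 5 items against -1
  4: sum_active returns 2
  5: stage values: 28 and 2
Execution walk:
  merge_totals([12, 10, -1, 8, -1]) -> 28  [called from gauge_drift, line 24]
  sum_active([12, 10, -1, 8, -1], -1) -> -2  [called from gauge_drift, line 25]
Origin of each log line:
  1 — main, line 33
  2 — gauge_drift, line 23
  3 — sum_active, line 8
  4 — sum_active, line 13
  5 — gauge_drift, line 26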